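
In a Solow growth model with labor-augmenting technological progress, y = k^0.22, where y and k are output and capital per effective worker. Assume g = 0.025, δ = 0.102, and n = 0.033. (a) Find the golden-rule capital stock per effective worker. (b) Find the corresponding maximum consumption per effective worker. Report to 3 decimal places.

Break-even investment rate: n + g + δ = 0.033 + 0.025 + 0.102 = 0.16.
At the golden rule the marginal product of capital equals n+g+δ: 0.22·k^(0.22−1) = 0.16. Solving, k_gold = (0.22/0.16)^(1/0.78) ≈ 1.5042.
y_gold = 1.5042^0.22 ≈ 1.0940; c_gold = y_gold − 0.16·k_gold ≈ 0.8533.

(a) k_gold ≈ 1.504; (b) c_gold ≈ 0.853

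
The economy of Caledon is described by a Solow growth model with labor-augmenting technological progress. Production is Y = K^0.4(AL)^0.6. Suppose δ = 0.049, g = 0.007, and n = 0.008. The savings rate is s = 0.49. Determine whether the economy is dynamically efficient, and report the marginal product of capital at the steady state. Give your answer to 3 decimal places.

dynamically inefficient; MPK ≈ 0.052

n + g + δ = 0.008 + 0.007 + 0.049 = 0.064.
Steady-state k*: s·k^0.4 = 0.064·k gives k* = (0.49/0.064)^(1/0.6) ≈ 29.7413.
MPK = 0.4·29.7413^(-0.6) ≈ 0.0522.
MPK < n+g+δ = 0.064, so the economy is dynamically inefficient (over-saving).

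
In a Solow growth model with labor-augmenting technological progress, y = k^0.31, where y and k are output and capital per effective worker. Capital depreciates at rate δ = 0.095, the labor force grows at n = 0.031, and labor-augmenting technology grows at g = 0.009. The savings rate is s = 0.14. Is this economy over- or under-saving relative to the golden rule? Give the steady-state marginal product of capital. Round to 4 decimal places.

Break-even investment rate: n + g + δ = 0.031 + 0.009 + 0.095 = 0.135.
Steady-state k*: s·k^0.31 = 0.135·k gives k* = (0.14/0.135)^(1/0.69) ≈ 1.0541.
MPK = 0.31·1.0541^(-0.69) ≈ 0.2989.
MPK > n+g+δ = 0.135, so the economy is dynamically efficient (under-saving).

under-saving; MPK ≈ 0.2989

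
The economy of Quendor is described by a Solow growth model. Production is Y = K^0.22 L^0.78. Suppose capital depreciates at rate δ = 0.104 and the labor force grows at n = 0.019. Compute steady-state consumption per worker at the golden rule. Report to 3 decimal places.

n + δ = 0.019 + 0.104 = 0.123.
Maximizing c = f(k) − (n+δ)·k gives f'(k) = n+δ, i.e. 0.22·k^(0.22−1) = 0.123, so k_gold = (0.22/0.123)^(1/0.78) ≈ 2.1074.
y_gold = 2.1074^0.22 ≈ 1.1782.
c_gold = y_gold − (n+δ)·k_gold = 1.1782 − 0.123·2.1074 ≈ 0.9190.

c_gold ≈ 0.919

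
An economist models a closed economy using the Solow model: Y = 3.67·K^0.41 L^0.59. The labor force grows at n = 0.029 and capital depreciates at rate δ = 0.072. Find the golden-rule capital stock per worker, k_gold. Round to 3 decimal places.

k_gold ≈ 97.354

n + δ = 0.029 + 0.072 = 0.101.
At the golden rule the marginal product of capital equals n+δ: 0.41·3.67·k^(0.41−1) = 0.101. Solving, k_gold = (0.41·3.67/0.101)^(1/0.59) ≈ 97.3539.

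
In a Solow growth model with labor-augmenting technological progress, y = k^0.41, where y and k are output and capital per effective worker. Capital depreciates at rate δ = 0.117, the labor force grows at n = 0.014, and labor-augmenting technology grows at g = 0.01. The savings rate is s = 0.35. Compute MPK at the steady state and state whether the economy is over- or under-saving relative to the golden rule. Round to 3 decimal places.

under-saving; MPK ≈ 0.165

n + g + δ = 0.014 + 0.01 + 0.117 = 0.141.
Steady-state k*: s·k^0.41 = 0.141·k gives k* = (0.35/0.141)^(1/0.59) ≈ 4.6691.
MPK = 0.41·4.6691^(-0.59) ≈ 0.1652.
MPK > n+g+δ = 0.141, so the economy is dynamically efficient (under-saving).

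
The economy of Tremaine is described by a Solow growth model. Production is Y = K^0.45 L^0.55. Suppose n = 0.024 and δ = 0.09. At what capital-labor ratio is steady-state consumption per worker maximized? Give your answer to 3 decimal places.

The effective depreciation rate is n + δ = 0.024 + 0.09 = 0.114.
At the golden rule the marginal product of capital equals n+δ: 0.45·k^(0.45−1) = 0.114. Solving, k_gold = (0.45/0.114)^(1/0.55) ≈ 12.1394.

k_gold ≈ 12.139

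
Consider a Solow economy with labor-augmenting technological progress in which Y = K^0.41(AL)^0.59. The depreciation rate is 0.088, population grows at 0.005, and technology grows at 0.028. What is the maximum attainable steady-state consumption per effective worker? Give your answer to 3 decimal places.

n + g + δ = 0.005 + 0.028 + 0.088 = 0.121.
Golden rule sets MPK = n+g+δ: 0.41·k^(0.41−1) = 0.121, so k_gold = (0.41/0.121)^(1/0.59) ≈ 7.9123.
y_gold = 7.9123^0.41 ≈ 2.3351.
c_gold = y_gold − (n+g+δ)·k_gold = 2.3351 − 0.121·7.9123 ≈ 1.3777.

c_gold ≈ 1.378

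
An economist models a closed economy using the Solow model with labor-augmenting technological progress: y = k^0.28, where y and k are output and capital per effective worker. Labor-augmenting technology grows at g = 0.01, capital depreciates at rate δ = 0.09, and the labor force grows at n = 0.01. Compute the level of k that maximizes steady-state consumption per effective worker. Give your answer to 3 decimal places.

k_gold ≈ 3.661

The effective depreciation rate is n + g + δ = 0.01 + 0.01 + 0.09 = 0.11.
Golden rule sets MPK = n+g+δ: 0.28·k^(0.28−1) = 0.11, so k_gold = (0.28/0.11)^(1/0.72) ≈ 3.6607.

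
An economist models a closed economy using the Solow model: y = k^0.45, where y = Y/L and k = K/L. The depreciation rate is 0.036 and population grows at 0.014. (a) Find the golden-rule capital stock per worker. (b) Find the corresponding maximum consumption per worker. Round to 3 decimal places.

(a) k_gold ≈ 54.323; (b) c_gold ≈ 3.320

Capital per worker breaks even when investment replaces (n + δ)·k; here n + δ = 0.05.
Maximizing c = f(k) − (n+δ)·k gives f'(k) = n+δ, i.e. 0.45·k^(0.45−1) = 0.05, so k_gold = (0.45/0.05)^(1/0.55) ≈ 54.3233.
y_gold = 54.3233^0.45 ≈ 6.0359; c_gold = y_gold − 0.05·k_gold ≈ 3.3198.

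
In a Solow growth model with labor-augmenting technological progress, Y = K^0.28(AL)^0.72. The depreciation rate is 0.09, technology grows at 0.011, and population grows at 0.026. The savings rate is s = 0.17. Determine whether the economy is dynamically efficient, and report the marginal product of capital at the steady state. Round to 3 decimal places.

Break-even investment rate: n + g + δ = 0.026 + 0.011 + 0.09 = 0.127.
Steady-state k*: s·k^0.28 = 0.127·k gives k* = (0.17/0.127)^(1/0.72) ≈ 1.4993.
MPK = 0.28·1.4993^(-0.72) ≈ 0.2092.
MPK > n+g+δ = 0.127, so the economy is dynamically efficient (under-saving).

dynamically efficient; MPK ≈ 0.209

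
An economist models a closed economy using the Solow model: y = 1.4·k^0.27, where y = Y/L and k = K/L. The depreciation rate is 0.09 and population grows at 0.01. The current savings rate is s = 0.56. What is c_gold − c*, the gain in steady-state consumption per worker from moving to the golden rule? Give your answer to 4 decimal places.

n + δ = 0.01 + 0.09 = 0.1.
Current steady state (s = 0.56): k* = (0.56·1.4/0.1)^(1/0.73) ≈ 16.7915, y* = 1.4·16.7915^0.27 ≈ 2.9985, c* = (1−0.56)·2.9985 ≈ 1.3193.
Setting f'(k) = n+δ gives 0.27·1.4·k^(0.27−1) = 0.1, hence k_gold = (0.27·1.4/0.1)^(1/0.73) ≈ 6.1814.
y_gold = 1.4·6.1814^0.27 ≈ 2.2894, c_gold = y_gold − 0.1·k_gold ≈ 1.6713.
Gain: Δc = 1.6713 − 1.3193 ≈ 0.3519.

Δc ≈ 0.3519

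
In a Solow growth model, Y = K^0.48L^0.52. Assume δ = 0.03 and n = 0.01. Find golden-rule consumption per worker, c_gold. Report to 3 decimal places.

The effective depreciation rate is n + δ = 0.01 + 0.03 = 0.04.
Maximizing c = f(k) − (n+δ)·k gives f'(k) = n+δ, i.e. 0.48·k^(0.48−1) = 0.04, so k_gold = (0.48/0.04)^(1/0.52) ≈ 118.9456.
y_gold = 118.9456^0.48 ≈ 9.9121.
c_gold = y_gold − (n+δ)·k_gold = 9.9121 − 0.04·118.9456 ≈ 5.1543.

c_gold ≈ 5.154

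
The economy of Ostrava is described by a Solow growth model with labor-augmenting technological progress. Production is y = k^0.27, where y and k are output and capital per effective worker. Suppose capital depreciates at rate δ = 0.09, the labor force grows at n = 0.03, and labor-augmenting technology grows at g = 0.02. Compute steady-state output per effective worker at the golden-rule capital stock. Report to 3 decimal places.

y_gold ≈ 1.275

The effective depreciation rate is n + g + δ = 0.03 + 0.02 + 0.09 = 0.14.
Setting f'(k) = n+g+δ gives 0.27·k^(0.27−1) = 0.14, hence k_gold = (0.27/0.14)^(1/0.73) ≈ 2.4589.
Output: y_gold = k_gold^0.27 = 2.4589^0.27 ≈ 1.2750.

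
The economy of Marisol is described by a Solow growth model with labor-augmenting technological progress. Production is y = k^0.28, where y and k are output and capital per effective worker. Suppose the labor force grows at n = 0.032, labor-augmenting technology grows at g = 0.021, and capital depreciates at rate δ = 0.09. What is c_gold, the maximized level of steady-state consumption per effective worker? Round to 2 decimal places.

c_gold ≈ 0.94

n + g + δ = 0.032 + 0.021 + 0.09 = 0.143.
Maximizing c = f(k) − (n+g+δ)·k gives f'(k) = n+g+δ, i.e. 0.28·k^(0.28−1) = 0.143, so k_gold = (0.28/0.143)^(1/0.72) ≈ 2.5428.
y_gold = 2.5428^0.28 ≈ 1.2986.
c_gold = y_gold − (n+g+δ)·k_gold = 1.2986 − 0.143·2.5428 ≈ 0.9350.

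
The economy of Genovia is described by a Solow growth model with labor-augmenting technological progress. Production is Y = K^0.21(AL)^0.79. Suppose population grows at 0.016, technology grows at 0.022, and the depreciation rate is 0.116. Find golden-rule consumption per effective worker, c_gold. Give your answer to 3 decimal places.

c_gold ≈ 0.858

The effective depreciation rate is n + g + δ = 0.016 + 0.022 + 0.116 = 0.154.
Setting f'(k) = n+g+δ gives 0.21·k^(0.21−1) = 0.154, hence k_gold = (0.21/0.154)^(1/0.79) ≈ 1.4808.
y_gold = 1.4808^0.21 ≈ 1.0859.
c_gold = y_gold − (n+g+δ)·k_gold = 1.0859 − 0.154·1.4808 ≈ 0.8579.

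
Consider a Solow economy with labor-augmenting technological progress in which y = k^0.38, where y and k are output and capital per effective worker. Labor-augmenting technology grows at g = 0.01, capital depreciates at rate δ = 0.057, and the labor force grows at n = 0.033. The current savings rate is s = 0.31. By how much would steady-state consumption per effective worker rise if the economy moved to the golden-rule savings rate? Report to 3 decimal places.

Capital per effective worker breaks even when investment replaces (n + g + δ)·k; here n + g + δ = 0.1.
Current steady state (s = 0.31): k* = (0.31/0.1)^(1/0.62) ≈ 6.2018, y* = 6.2018^0.38 ≈ 2.0006, c* = (1−0.31)·2.0006 ≈ 1.3804.
At the golden rule the marginal product of capital equals n+g+δ: 0.38·k^(0.38−1) = 0.1. Solving, k_gold = (0.38/0.1)^(1/0.62) ≈ 8.6126.
y_gold = 8.6126^0.38 ≈ 2.2665, c_gold = y_gold − 0.1·k_gold ≈ 1.4052.
Gain: Δc = 1.4052 − 1.3804 ≈ 0.0248.

Δc ≈ 0.025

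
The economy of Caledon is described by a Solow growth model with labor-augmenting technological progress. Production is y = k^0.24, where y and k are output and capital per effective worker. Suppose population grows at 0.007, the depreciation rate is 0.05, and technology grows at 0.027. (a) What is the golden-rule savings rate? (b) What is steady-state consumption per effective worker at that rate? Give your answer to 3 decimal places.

Capital per effective worker breaks even when investment replaces (n + g + δ)·k; here n + g + δ = 0.084.
For Cobb-Douglas, s_gold equals capital's share: s_gold = 0.24.
Setting f'(k) = n+g+δ gives 0.24·k^(0.24−1) = 0.084, hence k_gold = (0.24/0.084)^(1/0.76) ≈ 3.9803.
y_gold = 3.9803^0.24 ≈ 1.3931; c_gold = (1−0.24)·y_gold ≈ 1.0587.

(a) s_gold = 0.240; (b) c_gold ≈ 1.059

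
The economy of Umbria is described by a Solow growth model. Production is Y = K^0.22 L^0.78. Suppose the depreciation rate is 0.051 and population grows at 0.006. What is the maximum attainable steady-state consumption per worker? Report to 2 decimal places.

c_gold ≈ 1.14

Capital per worker breaks even when investment replaces (n + δ)·k; here n + δ = 0.057.
Golden rule sets MPK = n+δ: 0.22·k^(0.22−1) = 0.057, so k_gold = (0.22/0.057)^(1/0.78) ≈ 5.6492.
y_gold = 5.6492^0.22 ≈ 1.4636.
c_gold = y_gold − (n+δ)·k_gold = 1.4636 − 0.057·5.6492 ≈ 1.1416.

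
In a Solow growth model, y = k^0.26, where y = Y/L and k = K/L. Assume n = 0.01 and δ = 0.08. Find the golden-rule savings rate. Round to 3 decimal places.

s_gold = 0.260

The effective depreciation rate is n + δ = 0.01 + 0.08 = 0.09.
At the golden rule MPK = n+δ, and in any Cobb-Douglas steady state s = (n+δ)·k/y = MPK·k/y = capital's share 0.26.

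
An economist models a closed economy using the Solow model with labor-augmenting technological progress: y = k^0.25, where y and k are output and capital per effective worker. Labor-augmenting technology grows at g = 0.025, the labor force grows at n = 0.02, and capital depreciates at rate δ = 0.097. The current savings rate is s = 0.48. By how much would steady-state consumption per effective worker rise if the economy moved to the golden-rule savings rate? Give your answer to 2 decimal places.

Δc ≈ 0.13

Capital per effective worker breaks even when investment replaces (n + g + δ)·k; here n + g + δ = 0.142.
Current steady state (s = 0.48): k* = (0.48/0.142)^(1/0.75) ≈ 5.0731, y* = 5.0731^0.25 ≈ 1.5008, c* = (1−0.48)·1.5008 ≈ 0.7804.
Maximizing c = f(k) − (n+g+δ)·k gives f'(k) = n+g+δ, i.e. 0.25·k^(0.25−1) = 0.142, so k_gold = (0.25/0.142)^(1/0.75) ≈ 2.1259.
y_gold = 2.1259^0.25 ≈ 1.2075, c_gold = y_gold − 0.142·k_gold ≈ 0.9056.
Gain: Δc = 0.9056 − 0.7804 ≈ 0.1252.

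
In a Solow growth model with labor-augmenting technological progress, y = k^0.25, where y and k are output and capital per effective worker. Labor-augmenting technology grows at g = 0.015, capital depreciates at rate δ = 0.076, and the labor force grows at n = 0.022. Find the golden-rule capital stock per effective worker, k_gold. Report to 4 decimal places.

k_gold ≈ 2.8828

Break-even investment rate: n + g + δ = 0.022 + 0.015 + 0.076 = 0.113.
Maximizing c = f(k) − (n+g+δ)·k gives f'(k) = n+g+δ, i.e. 0.25·k^(0.25−1) = 0.113, so k_gold = (0.25/0.113)^(1/0.75) ≈ 2.8828.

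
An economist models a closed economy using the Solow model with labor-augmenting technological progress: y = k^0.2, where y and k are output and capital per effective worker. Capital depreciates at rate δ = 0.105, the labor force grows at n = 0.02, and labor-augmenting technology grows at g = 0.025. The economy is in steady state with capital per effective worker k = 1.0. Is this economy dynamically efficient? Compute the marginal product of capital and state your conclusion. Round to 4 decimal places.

dynamically efficient; MPK ≈ 0.2000

The effective depreciation rate is n + g + δ = 0.02 + 0.025 + 0.105 = 0.15.
MPK = 0.2·k^(0.2−1) = 0.2·1.0^(-0.8) ≈ 0.2000.
MPK > 0.15, so the economy is dynamically efficient (under-saving).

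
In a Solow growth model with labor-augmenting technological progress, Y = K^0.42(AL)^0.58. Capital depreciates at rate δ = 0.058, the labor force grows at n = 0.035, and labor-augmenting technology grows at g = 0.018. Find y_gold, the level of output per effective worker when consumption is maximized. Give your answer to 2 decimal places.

n + g + δ = 0.035 + 0.018 + 0.058 = 0.111.
At the golden rule the marginal product of capital equals n+g+δ: 0.42·k^(0.42−1) = 0.111. Solving, k_gold = (0.42/0.111)^(1/0.58) ≈ 9.9180.
Output: y_gold = k_gold^0.42 = 9.9180^0.42 ≈ 2.6212.

y_gold ≈ 2.62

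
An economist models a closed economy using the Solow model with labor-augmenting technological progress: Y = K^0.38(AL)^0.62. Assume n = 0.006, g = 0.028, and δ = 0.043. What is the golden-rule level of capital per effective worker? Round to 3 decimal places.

n + g + δ = 0.006 + 0.028 + 0.043 = 0.077.
Golden rule sets MPK = n+g+δ: 0.38·k^(0.38−1) = 0.077, so k_gold = (0.38/0.077)^(1/0.62) ≈ 13.1285.

k_gold ≈ 13.128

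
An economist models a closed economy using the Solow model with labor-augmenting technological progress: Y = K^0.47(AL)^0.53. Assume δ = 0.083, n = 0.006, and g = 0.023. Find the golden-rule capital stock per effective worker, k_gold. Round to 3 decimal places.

The effective depreciation rate is n + g + δ = 0.006 + 0.023 + 0.083 = 0.112.
Setting f'(k) = n+g+δ gives 0.47·k^(0.47−1) = 0.112, hence k_gold = (0.47/0.112)^(1/0.53) ≈ 14.9708.

k_gold ≈ 14.971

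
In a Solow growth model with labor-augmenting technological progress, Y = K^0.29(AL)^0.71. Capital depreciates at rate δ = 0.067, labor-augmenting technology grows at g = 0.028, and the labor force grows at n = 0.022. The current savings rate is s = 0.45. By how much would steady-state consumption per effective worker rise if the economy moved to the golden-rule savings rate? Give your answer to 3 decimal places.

Capital per effective worker breaks even when investment replaces (n + g + δ)·k; here n + g + δ = 0.117.
Current steady state (s = 0.45): k* = (0.45/0.117)^(1/0.71) ≈ 6.6678, y* = 6.6678^0.29 ≈ 1.7336, c* = (1−0.45)·1.7336 ≈ 0.9535.
At the golden rule the marginal product of capital equals n+g+δ: 0.29·k^(0.29−1) = 0.117. Solving, k_gold = (0.29/0.117)^(1/0.71) ≈ 3.5911.
y_gold = 3.5911^0.29 ≈ 1.4488, c_gold = y_gold − 0.117·k_gold ≈ 1.0287.
Gain: Δc = 1.0287 − 0.9535 ≈ 0.0752.

Δc ≈ 0.075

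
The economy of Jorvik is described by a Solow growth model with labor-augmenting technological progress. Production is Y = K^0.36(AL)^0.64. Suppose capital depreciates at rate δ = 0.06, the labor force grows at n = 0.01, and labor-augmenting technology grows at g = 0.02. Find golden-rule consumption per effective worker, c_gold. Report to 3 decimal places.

Break-even investment rate: n + g + δ = 0.01 + 0.02 + 0.06 = 0.09.
At the golden rule the marginal product of capital equals n+g+δ: 0.36·k^(0.36−1) = 0.09. Solving, k_gold = (0.36/0.09)^(1/0.64) ≈ 8.7241.
y_gold = 8.7241^0.36 ≈ 2.1810.
c_gold = y_gold − (n+g+δ)·k_gold = 2.1810 − 0.09·8.7241 ≈ 1.3958.

c_gold ≈ 1.396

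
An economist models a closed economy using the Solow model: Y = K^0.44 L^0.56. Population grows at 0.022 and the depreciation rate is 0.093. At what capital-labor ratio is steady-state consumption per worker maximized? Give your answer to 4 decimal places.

k_gold ≈ 10.9808

Capital per worker breaks even when investment replaces (n + δ)·k; here n + δ = 0.115.
Setting f'(k) = n+δ gives 0.44·k^(0.44−1) = 0.115, hence k_gold = (0.44/0.115)^(1/0.56) ≈ 10.9808.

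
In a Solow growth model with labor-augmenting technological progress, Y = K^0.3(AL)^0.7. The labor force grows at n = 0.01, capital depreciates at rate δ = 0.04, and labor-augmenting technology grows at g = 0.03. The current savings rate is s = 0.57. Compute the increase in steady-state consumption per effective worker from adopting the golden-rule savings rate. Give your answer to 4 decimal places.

The effective depreciation rate is n + g + δ = 0.01 + 0.03 + 0.04 = 0.08.
Current steady state (s = 0.57): k* = (0.57/0.08)^(1/0.7) ≈ 16.5297, y* = 16.5297^0.3 ≈ 2.3200, c* = (1−0.57)·2.3200 ≈ 0.9976.
At the golden rule the marginal product of capital equals n+g+δ: 0.3·k^(0.3−1) = 0.08. Solving, k_gold = (0.3/0.08)^(1/0.7) ≈ 6.6076.
y_gold = 6.6076^0.3 ≈ 1.7620, c_gold = y_gold − 0.08·k_gold ≈ 1.2334.
Gain: Δc = 1.2334 − 0.9976 ≈ 0.2358.

Δc ≈ 0.2358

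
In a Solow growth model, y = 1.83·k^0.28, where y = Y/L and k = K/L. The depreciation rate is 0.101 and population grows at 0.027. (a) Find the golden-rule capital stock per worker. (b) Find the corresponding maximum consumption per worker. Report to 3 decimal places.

Capital per worker breaks even when investment replaces (n + δ)·k; here n + δ = 0.128.
At the golden rule the marginal product of capital equals n+δ: 0.28·1.83·k^(0.28−1) = 0.128. Solving, k_gold = (0.28·1.83/0.128)^(1/0.72) ≈ 6.8654.
y_gold = 1.83·6.8654^0.28 ≈ 3.1385; c_gold = y_gold − 0.128·k_gold ≈ 2.2597.

(a) k_gold ≈ 6.865; (b) c_gold ≈ 2.260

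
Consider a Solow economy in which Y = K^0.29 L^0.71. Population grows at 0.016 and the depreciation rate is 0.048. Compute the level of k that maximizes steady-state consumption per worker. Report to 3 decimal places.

The effective depreciation rate is n + δ = 0.016 + 0.048 = 0.064.
Golden rule sets MPK = n+δ: 0.29·k^(0.29−1) = 0.064, so k_gold = (0.29/0.064)^(1/0.71) ≈ 8.3994.

k_gold ≈ 8.399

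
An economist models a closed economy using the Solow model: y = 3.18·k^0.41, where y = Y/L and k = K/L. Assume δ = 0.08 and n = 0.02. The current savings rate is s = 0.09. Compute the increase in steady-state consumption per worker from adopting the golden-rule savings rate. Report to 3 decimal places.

Δc ≈ 5.166

The effective depreciation rate is n + δ = 0.02 + 0.08 = 0.1.
Current steady state (s = 0.09): k* = (0.09·3.18/0.1)^(1/0.59) ≈ 5.9431, y* = 3.18·5.9431^0.41 ≈ 6.6035, c* = (1−0.09)·6.6035 ≈ 6.0092.
Maximizing c = f(k) − (n+δ)·k gives f'(k) = n+δ, i.e. 0.41·3.18·k^(0.41−1) = 0.1, so k_gold = (0.41·3.18/0.1)^(1/0.59) ≈ 77.6583.
y_gold = 3.18·77.6583^0.41 ≈ 18.9411, c_gold = y_gold − 0.1·k_gold ≈ 11.1752.
Gain: Δc = 11.1752 − 6.0092 ≈ 5.1660.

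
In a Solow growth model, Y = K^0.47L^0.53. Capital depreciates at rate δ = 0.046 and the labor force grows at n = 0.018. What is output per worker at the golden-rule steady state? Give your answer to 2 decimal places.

Capital per worker breaks even when investment replaces (n + δ)·k; here n + δ = 0.064.
Setting f'(k) = n+δ gives 0.47·k^(0.47−1) = 0.064, hence k_gold = (0.47/0.064)^(1/0.53) ≈ 43.0336.
Output: y_gold = k_gold^0.47 = 43.0336^0.47 ≈ 5.8599.

y_gold ≈ 5.86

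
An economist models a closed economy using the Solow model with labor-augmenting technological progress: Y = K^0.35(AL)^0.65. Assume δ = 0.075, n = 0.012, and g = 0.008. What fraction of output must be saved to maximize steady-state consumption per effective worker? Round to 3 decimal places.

s_gold = 0.350

n + g + δ = 0.012 + 0.008 + 0.075 = 0.095.
At the golden rule MPK = n+g+δ, and in any Cobb-Douglas steady state s = (n+g+δ)·k/y = MPK·k/y = capital's share 0.35.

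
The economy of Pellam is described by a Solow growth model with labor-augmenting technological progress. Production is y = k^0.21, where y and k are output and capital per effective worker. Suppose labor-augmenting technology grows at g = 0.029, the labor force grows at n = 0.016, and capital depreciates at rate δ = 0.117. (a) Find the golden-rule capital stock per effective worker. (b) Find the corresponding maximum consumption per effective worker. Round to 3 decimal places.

(a) k_gold ≈ 1.389; (b) c_gold ≈ 0.846

Capital per effective worker breaks even when investment replaces (n + g + δ)·k; here n + g + δ = 0.162.
At the golden rule the marginal product of capital equals n+g+δ: 0.21·k^(0.21−1) = 0.162. Solving, k_gold = (0.21/0.162)^(1/0.79) ≈ 1.3889.
y_gold = 1.3889^0.21 ≈ 1.0714; c_gold = y_gold − 0.162·k_gold ≈ 0.8464.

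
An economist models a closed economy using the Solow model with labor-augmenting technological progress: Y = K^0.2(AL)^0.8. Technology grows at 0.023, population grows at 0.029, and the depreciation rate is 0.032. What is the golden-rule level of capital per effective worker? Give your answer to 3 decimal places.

n + g + δ = 0.029 + 0.023 + 0.032 = 0.084.
Maximizing c = f(k) − (n+g+δ)·k gives f'(k) = n+g+δ, i.e. 0.2·k^(0.2−1) = 0.084, so k_gold = (0.2/0.084)^(1/0.8) ≈ 2.9576.

k_gold ≈ 2.958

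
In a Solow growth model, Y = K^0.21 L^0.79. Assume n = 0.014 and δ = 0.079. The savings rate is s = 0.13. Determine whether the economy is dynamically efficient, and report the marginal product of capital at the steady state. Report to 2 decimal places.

dynamically efficient; MPK ≈ 0.15

n + δ = 0.014 + 0.079 = 0.093.
Steady-state k*: s·k^0.21 = 0.093·k gives k* = (0.13/0.093)^(1/0.79) ≈ 1.5280.
MPK = 0.21·1.5280^(-0.79) ≈ 0.1502.
MPK > n+δ = 0.093, so the economy is dynamically efficient (under-saving).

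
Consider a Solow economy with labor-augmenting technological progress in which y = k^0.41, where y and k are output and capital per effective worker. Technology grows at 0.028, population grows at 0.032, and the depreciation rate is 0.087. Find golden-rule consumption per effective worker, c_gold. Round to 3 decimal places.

n + g + δ = 0.032 + 0.028 + 0.087 = 0.147.
Setting f'(k) = n+g+δ gives 0.41·k^(0.41−1) = 0.147, hence k_gold = (0.41/0.147)^(1/0.59) ≈ 5.6889.
y_gold = 5.6889^0.41 ≈ 2.0397.
c_gold = y_gold − (n+g+δ)·k_gold = 2.0397 − 0.147·5.6889 ≈ 1.2034.

c_gold ≈ 1.203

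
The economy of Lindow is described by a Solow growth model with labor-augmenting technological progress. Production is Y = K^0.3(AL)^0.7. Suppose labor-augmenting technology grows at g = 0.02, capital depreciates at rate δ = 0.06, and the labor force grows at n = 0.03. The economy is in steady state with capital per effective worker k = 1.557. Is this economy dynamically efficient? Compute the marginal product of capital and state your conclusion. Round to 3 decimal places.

n + g + δ = 0.03 + 0.02 + 0.06 = 0.11.
MPK = 0.3·k^(0.3−1) = 0.3·1.557^(-0.7) ≈ 0.2200.
MPK > 0.11, so the economy is dynamically efficient (under-saving).

dynamically efficient; MPK ≈ 0.220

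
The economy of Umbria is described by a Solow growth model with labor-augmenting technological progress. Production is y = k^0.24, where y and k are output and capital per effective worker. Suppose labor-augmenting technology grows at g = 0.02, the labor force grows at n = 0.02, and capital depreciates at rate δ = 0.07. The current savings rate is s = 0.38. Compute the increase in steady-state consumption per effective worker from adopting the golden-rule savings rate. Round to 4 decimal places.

Δc ≈ 0.0552

n + g + δ = 0.02 + 0.02 + 0.07 = 0.11.
Current steady state (s = 0.38): k* = (0.38/0.11)^(1/0.76) ≈ 5.1099, y* = 5.1099^0.24 ≈ 1.4792, c* = (1−0.38)·1.4792 ≈ 0.9171.
Setting f'(k) = n+g+δ gives 0.24·k^(0.24−1) = 0.11, hence k_gold = (0.24/0.11)^(1/0.76) ≈ 2.7913.
y_gold = 2.7913^0.24 ≈ 1.2794, c_gold = y_gold − 0.11·k_gold ≈ 0.9723.
Gain: Δc = 0.9723 − 0.9171 ≈ 0.0552.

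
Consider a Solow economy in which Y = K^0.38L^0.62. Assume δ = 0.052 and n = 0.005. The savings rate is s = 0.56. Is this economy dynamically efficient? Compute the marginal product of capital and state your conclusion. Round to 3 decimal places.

dynamically inefficient; MPK ≈ 0.039

Break-even investment rate: n + δ = 0.005 + 0.052 = 0.057.
Steady-state k*: s·k^0.38 = 0.057·k gives k* = (0.56/0.057)^(1/0.62) ≈ 39.8570.
MPK = 0.38·39.8570^(-0.62) ≈ 0.0387.
MPK < n+δ = 0.057, so the economy is dynamically inefficient (over-saving).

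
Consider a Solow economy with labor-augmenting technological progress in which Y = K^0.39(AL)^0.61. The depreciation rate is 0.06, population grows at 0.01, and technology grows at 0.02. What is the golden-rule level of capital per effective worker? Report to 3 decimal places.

n + g + δ = 0.01 + 0.02 + 0.06 = 0.09.
Maximizing c = f(k) − (n+g+δ)·k gives f'(k) = n+g+δ, i.e. 0.39·k^(0.39−1) = 0.09, so k_gold = (0.39/0.09)^(1/0.61) ≈ 11.0655.

k_gold ≈ 11.065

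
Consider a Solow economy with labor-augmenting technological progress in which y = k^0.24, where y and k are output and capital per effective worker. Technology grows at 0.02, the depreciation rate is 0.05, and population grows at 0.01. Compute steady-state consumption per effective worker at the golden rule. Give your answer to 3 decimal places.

n + g + δ = 0.01 + 0.02 + 0.05 = 0.08.
Maximizing c = f(k) − (n+g+δ)·k gives f'(k) = n+g+δ, i.e. 0.24·k^(0.24−1) = 0.08, so k_gold = (0.24/0.08)^(1/0.76) ≈ 4.2442.
y_gold = 4.2442^0.24 ≈ 1.4147.
c_gold = y_gold − (n+g+δ)·k_gold = 1.4147 − 0.08·4.2442 ≈ 1.0752.

c_gold ≈ 1.075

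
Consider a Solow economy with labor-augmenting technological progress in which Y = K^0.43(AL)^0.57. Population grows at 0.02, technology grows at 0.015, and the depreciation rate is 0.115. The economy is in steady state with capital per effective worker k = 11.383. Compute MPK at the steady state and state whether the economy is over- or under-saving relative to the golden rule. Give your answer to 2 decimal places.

Capital per effective worker breaks even when investment replaces (n + g + δ)·k; here n + g + δ = 0.15.
MPK = 0.43·k^(0.43−1) = 0.43·11.383^(-0.57) ≈ 0.1075.
MPK < 0.15, so the economy is dynamically inefficient (over-saving).

over-saving; MPK ≈ 0.11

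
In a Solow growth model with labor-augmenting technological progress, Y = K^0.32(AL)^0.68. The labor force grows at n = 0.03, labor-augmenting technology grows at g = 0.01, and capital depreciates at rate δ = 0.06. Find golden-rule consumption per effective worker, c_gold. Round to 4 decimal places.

c_gold ≈ 1.1755

Capital per effective worker breaks even when investment replaces (n + g + δ)·k; here n + g + δ = 0.1.
At the golden rule the marginal product of capital equals n+g+δ: 0.32·k^(0.32−1) = 0.1. Solving, k_gold = (0.32/0.1)^(1/0.68) ≈ 5.5318.
y_gold = 5.5318^0.32 ≈ 1.7287.
c_gold = y_gold − (n+g+δ)·k_gold = 1.7287 − 0.1·5.5318 ≈ 1.1755.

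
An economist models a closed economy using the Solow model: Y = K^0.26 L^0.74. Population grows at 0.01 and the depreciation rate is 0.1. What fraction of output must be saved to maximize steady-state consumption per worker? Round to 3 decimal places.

s_gold = 0.260

Capital per worker breaks even when investment replaces (n + δ)·k; here n + δ = 0.11.
At the golden rule MPK = n+δ, and in any Cobb-Douglas steady state s = (n+δ)·k/y = MPK·k/y = capital's share 0.26.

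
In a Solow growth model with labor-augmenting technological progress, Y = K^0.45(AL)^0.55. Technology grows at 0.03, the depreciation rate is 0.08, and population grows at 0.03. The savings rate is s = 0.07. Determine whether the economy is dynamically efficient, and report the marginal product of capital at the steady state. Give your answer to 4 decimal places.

dynamically efficient; MPK ≈ 0.9000

The effective depreciation rate is n + g + δ = 0.03 + 0.03 + 0.08 = 0.14.
Steady-state k*: s·k^0.45 = 0.14·k gives k* = (0.07/0.14)^(1/0.55) ≈ 0.2836.
MPK = 0.45·0.2836^(-0.55) ≈ 0.9000.
MPK > n+g+δ = 0.14, so the economy is dynamically efficient (under-saving).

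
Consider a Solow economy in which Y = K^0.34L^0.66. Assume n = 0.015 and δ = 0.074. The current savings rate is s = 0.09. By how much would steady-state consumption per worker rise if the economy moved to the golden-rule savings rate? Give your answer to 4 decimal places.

Δc ≈ 0.4012

Capital per worker breaks even when investment replaces (n + δ)·k; here n + δ = 0.089.
Current steady state (s = 0.09): k* = (0.09/0.089)^(1/0.66) ≈ 1.0171, y* = 1.0171^0.34 ≈ 1.0058, c* = (1−0.09)·1.0058 ≈ 0.9153.
Setting f'(k) = n+δ gives 0.34·k^(0.34−1) = 0.089, hence k_gold = (0.34/0.089)^(1/0.66) ≈ 7.6200.
y_gold = 7.6200^0.34 ≈ 1.9946, c_gold = y_gold − 0.089·k_gold ≈ 1.3165.
Gain: Δc = 1.3165 − 0.9153 ≈ 0.4012.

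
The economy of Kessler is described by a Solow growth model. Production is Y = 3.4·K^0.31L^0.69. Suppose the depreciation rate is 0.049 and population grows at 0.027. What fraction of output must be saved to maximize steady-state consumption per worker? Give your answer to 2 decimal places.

n + δ = 0.027 + 0.049 = 0.076.
At the golden rule MPK = n+δ, and in any Cobb-Douglas steady state s = (n+δ)·k/y = MPK·k/y = capital's share 0.31.

s_gold = 0.31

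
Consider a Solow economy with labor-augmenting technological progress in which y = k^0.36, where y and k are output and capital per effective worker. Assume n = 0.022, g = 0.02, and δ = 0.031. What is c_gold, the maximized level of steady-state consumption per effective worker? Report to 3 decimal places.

c_gold ≈ 1.570

Break-even investment rate: n + g + δ = 0.022 + 0.02 + 0.031 = 0.073.
Golden rule sets MPK = n+g+δ: 0.36·k^(0.36−1) = 0.073, so k_gold = (0.36/0.073)^(1/0.64) ≈ 12.0999.
y_gold = 12.0999^0.36 ≈ 2.4536.
c_gold = y_gold − (n+g+δ)·k_gold = 2.4536 − 0.073·12.0999 ≈ 1.5703.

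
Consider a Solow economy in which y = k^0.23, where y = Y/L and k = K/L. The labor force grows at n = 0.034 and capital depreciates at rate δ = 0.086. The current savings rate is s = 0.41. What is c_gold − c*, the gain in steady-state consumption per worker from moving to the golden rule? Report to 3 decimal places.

The effective depreciation rate is n + δ = 0.034 + 0.086 = 0.12.
Current steady state (s = 0.41): k* = (0.41/0.12)^(1/0.77) ≈ 4.9316, y* = 4.9316^0.23 ≈ 1.4434, c* = (1−0.41)·1.4434 ≈ 0.8516.
Golden rule sets MPK = n+δ: 0.23·k^(0.23−1) = 0.12, so k_gold = (0.23/0.12)^(1/0.77) ≈ 2.3278.
y_gold = 2.3278^0.23 ≈ 1.2145, c_gold = y_gold − 0.12·k_gold ≈ 0.9352.
Gain: Δc = 0.9352 − 0.8516 ≈ 0.0836.

Δc ≈ 0.084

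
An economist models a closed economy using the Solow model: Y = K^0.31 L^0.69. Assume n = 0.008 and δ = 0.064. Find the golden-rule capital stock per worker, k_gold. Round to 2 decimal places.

n + δ = 0.008 + 0.064 = 0.072.
Golden rule sets MPK = n+δ: 0.31·k^(0.31−1) = 0.072, so k_gold = (0.31/0.072)^(1/0.69) ≈ 8.2963.

k_gold ≈ 8.30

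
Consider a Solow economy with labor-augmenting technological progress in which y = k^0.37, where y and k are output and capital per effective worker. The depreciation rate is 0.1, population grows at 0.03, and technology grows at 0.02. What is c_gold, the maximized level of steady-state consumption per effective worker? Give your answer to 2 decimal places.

c_gold ≈ 1.07

The effective depreciation rate is n + g + δ = 0.03 + 0.02 + 0.1 = 0.15.
Maximizing c = f(k) − (n+g+δ)·k gives f'(k) = n+g+δ, i.e. 0.37·k^(0.37−1) = 0.15, so k_gold = (0.37/0.15)^(1/0.63) ≈ 4.1918.
y_gold = 4.1918^0.37 ≈ 1.6994.
c_gold = y_gold − (n+g+δ)·k_gold = 1.6994 − 0.15·4.1918 ≈ 1.0706.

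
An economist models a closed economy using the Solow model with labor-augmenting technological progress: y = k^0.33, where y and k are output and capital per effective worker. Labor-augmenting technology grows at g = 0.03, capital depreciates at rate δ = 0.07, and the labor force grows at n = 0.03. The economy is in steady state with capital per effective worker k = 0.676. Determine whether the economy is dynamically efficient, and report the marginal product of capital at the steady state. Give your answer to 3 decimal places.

dynamically efficient; MPK ≈ 0.429

Capital per effective worker breaks even when investment replaces (n + g + δ)·k; here n + g + δ = 0.13.
MPK = 0.33·k^(0.33−1) = 0.33·0.676^(-0.67) ≈ 0.4290.
MPK > 0.13, so the economy is dynamically efficient (under-saving).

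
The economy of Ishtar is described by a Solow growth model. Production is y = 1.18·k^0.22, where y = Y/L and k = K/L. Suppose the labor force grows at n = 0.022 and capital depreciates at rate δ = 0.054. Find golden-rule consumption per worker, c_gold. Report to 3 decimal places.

Capital per worker breaks even when investment replaces (n + δ)·k; here n + δ = 0.076.
Setting f'(k) = n+δ gives 0.22·1.18·k^(0.22−1) = 0.076, hence k_gold = (0.22·1.18/0.076)^(1/0.78) ≈ 4.8302.
y_gold = 1.18·4.8302^0.22 ≈ 1.6686.
c_gold = y_gold − (n+δ)·k_gold = 1.6686 − 0.076·4.8302 ≈ 1.3015.

c_gold ≈ 1.302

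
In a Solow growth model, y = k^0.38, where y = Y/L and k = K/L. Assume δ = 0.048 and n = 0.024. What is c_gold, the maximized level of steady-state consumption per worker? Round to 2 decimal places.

c_gold ≈ 1.72

Break-even investment rate: n + δ = 0.024 + 0.048 = 0.072.
Setting f'(k) = n+δ gives 0.38·k^(0.38−1) = 0.072, hence k_gold = (0.38/0.072)^(1/0.62) ≈ 14.6300.
y_gold = 14.6300^0.38 ≈ 2.7720.
c_gold = y_gold − (n+δ)·k_gold = 2.7720 − 0.072·14.6300 ≈ 1.7186.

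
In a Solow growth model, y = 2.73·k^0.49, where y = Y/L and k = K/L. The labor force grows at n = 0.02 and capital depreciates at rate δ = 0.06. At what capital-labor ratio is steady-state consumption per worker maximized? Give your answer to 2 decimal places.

k_gold ≈ 250.36

Capital per worker breaks even when investment replaces (n + δ)·k; here n + δ = 0.08.
Maximizing c = f(k) − (n+δ)·k gives f'(k) = n+δ, i.e. 0.49·2.73·k^(0.49−1) = 0.08, so k_gold = (0.49·2.73/0.08)^(1/0.51) ≈ 250.3607.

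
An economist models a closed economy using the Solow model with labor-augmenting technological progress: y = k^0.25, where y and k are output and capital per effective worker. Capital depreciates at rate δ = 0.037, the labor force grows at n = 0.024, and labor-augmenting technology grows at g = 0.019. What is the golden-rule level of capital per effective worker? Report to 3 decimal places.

Capital per effective worker breaks even when investment replaces (n + g + δ)·k; here n + g + δ = 0.08.
Setting f'(k) = n+g+δ gives 0.25·k^(0.25−1) = 0.08, hence k_gold = (0.25/0.08)^(1/0.75) ≈ 4.5688.

k_gold ≈ 4.569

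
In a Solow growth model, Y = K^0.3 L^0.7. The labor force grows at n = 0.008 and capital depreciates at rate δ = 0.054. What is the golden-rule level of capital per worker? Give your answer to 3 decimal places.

k_gold ≈ 9.510

n + δ = 0.008 + 0.054 = 0.062.
Maximizing c = f(k) − (n+δ)·k gives f'(k) = n+δ, i.e. 0.3·k^(0.3−1) = 0.062, so k_gold = (0.3/0.062)^(1/0.7) ≈ 9.5101.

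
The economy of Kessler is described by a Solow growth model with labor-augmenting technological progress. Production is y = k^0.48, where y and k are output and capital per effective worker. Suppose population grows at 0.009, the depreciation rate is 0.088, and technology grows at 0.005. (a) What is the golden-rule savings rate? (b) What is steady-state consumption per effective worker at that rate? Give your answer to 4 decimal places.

Break-even investment rate: n + g + δ = 0.009 + 0.005 + 0.088 = 0.102.
For Cobb-Douglas, s_gold equals capital's share: s_gold = 0.48.
Maximizing c = f(k) − (n+g+δ)·k gives f'(k) = n+g+δ, i.e. 0.48·k^(0.48−1) = 0.102, so k_gold = (0.48/0.102)^(1/0.52) ≈ 19.6581.
y_gold = 19.6581^0.48 ≈ 4.1773; c_gold = (1−0.48)·y_gold ≈ 2.1722.

(a) s_gold = 0.4800; (b) c_gold ≈ 2.1722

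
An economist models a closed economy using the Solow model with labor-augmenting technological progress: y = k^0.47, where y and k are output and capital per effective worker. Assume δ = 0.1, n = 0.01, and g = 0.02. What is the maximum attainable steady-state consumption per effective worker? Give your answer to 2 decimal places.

Capital per effective worker breaks even when investment replaces (n + g + δ)·k; here n + g + δ = 0.13.
At the golden rule the marginal product of capital equals n+g+δ: 0.47·k^(0.47−1) = 0.13. Solving, k_gold = (0.47/0.13)^(1/0.53) ≈ 11.3011.
y_gold = 11.3011^0.47 ≈ 3.1258.
c_gold = y_gold − (n+g+δ)·k_gold = 3.1258 − 0.13·11.3011 ≈ 1.6567.

c_gold ≈ 1.66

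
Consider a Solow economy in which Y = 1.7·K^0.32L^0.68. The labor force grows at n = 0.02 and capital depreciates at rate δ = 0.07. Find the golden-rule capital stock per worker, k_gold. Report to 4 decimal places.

k_gold ≈ 14.0946

Capital per worker breaks even when investment replaces (n + δ)·k; here n + δ = 0.09.
At the golden rule the marginal product of capital equals n+δ: 0.32·1.7·k^(0.32−1) = 0.09. Solving, k_gold = (0.32·1.7/0.09)^(1/0.68) ≈ 14.0946.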